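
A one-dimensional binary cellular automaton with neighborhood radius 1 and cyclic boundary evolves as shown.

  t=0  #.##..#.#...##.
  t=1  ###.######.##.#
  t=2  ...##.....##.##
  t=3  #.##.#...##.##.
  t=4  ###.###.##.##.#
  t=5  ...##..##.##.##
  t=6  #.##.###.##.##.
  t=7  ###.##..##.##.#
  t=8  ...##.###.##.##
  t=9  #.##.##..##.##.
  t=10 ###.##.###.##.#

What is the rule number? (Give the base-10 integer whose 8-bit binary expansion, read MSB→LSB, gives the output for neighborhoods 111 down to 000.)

  ###|.  b7=0 t=1,i=0
  ##.|.  b6=0 t=0,i=3
  #.#|#  b5=1 t=0,i=1
  #..|#  b4=1 t=0,i=4
  .##|#  b3=1 t=0,i=2
  .#.|#  b2=1 t=0,i=0
  ..#|#  b1=1 t=0,i=5
  ...|.  b0=0 t=0,i=10
  bits 00111110 = 62

62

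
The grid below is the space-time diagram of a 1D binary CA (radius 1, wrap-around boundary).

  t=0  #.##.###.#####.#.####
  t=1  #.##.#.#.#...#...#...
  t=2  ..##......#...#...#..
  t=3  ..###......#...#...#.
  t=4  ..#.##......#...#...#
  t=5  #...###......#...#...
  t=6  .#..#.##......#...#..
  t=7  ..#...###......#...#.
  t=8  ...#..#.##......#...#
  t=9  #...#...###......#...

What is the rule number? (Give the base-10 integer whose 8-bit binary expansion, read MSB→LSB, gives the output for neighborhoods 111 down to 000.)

88

  [7] ### => .  t=0,i=6
  [6] ##. => #  t=0,i=0
  [5] #.# => .  t=0,i=1
  [4] #.. => #  t=1,i=10
  [3] .## => #  t=0,i=2
  [2] .#. => .  t=0,i=15
  [1] ..# => .  t=1,i=12
  [0] ... => .  t=1,i=11
  bits 01011000 = 88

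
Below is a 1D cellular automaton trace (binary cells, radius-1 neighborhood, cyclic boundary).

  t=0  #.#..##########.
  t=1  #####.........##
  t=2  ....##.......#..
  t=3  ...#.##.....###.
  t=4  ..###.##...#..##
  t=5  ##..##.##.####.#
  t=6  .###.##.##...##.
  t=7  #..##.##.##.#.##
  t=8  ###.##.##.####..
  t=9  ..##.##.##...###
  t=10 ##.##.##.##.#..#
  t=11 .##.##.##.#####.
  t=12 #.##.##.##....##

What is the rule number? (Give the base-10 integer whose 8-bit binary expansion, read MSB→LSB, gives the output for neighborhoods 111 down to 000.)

118

  ###|.  b7=0 t=0,i=6
  ##.|#  b6=1 t=0,i=14
  #.#|#  b5=1 t=0,i=1
  #..|#  b4=1 t=0,i=3
  .##|.  b3=0 t=0,i=5
  .#.|#  b2=1 t=0,i=0
  ..#|#  b1=1 t=0,i=4
  ...|.  b0=0 t=1,i=6
  bits 01110110 = 118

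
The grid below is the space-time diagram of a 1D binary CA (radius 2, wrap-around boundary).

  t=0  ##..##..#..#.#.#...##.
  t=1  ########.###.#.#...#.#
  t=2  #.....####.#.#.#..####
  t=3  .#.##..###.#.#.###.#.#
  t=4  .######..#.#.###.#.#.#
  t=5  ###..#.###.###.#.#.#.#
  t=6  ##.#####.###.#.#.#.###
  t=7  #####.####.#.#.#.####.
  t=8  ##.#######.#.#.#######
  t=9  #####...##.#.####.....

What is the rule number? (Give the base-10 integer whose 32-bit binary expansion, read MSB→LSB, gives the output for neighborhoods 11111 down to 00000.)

1811716711

  ##### -> .   bit 31 = 0  t=1,i=1
  ####. -> #   bit 30 = 1  t=1,i=6
  ###.# -> #   bit 29 = 1  t=1,i=7
  ###.. -> .   bit 28 = 0  t=2,i=0
  ##.## -> #   bit 27 = 1  t=0,i=21
  ##.#. -> .   bit 26 = 0  t=1,i=12
  ##..# -> #   bit 25 = 1  t=0,i=2
  ##... -> #   bit 24 = 1  t=2,i=1
  #.### -> #   bit 23 = 1  t=1,i=9
  #.##. -> #   bit 22 = 1  t=0,i=0
  #.#.# -> #   bit 21 = 1  t=0,i=13
  #.#.. -> #   bit 20 = 1  t=0,i=15
  #..## -> #   bit 19 = 1  t=0,i=3
  #..#. -> #   bit 18 = 1  t=0,i=7
  #...# -> .   bit 17 = 0  t=0,i=17
  #.... -> .   bit 16 = 0  t=2,i=2
  .#### -> #   bit 15 = 1  t=1,i=0
  .###. -> .   bit 14 = 0  t=1,i=10
  .##.# -> .   bit 13 = 0  t=0,i=20
  .##.. -> #   bit 12 = 1  t=0,i=1
  .#.## -> #   bit 11 = 1  t=1,i=20
  .#.#. -> .   bit 10 = 0  t=0,i=12
  .#..# -> #   bit 9 = 1  t=0,i=9
  .#... -> .   bit 8 = 0  t=0,i=16
  ..### -> .   bit 7 = 0  t=2,i=6
  ..##. -> #   bit 6 = 1  t=0,i=4
  ..#.# -> #   bit 5 = 1  t=0,i=11
  ..#.. -> .   bit 4 = 0  t=0,i=8
  ...## -> .   bit 3 = 0  t=0,i=18
  ...#. -> #   bit 2 = 1  t=1,i=18
  ....# -> #   bit 1 = 1  t=2,i=4
  ..... -> #   bit 0 = 1  t=2,i=3
  bits 01101011111111001001101001100111 = 1811716711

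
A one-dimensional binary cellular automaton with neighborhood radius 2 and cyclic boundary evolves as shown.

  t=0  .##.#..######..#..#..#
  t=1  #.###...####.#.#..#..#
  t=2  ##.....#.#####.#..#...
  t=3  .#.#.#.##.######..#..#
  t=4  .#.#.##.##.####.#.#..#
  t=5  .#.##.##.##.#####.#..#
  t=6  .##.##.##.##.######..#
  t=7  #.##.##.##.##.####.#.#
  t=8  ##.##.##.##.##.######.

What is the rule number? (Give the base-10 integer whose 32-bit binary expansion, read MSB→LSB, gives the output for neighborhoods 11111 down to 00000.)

  ##### -> #   bit 31 = 1  t=0,i=9
  ####. -> #   bit 30 = 1  t=0,i=11
  ###.# -> #   bit 29 = 1  t=1,i=11
  ###.. -> .   bit 28 = 0  t=0,i=12
  ##.## -> #   bit 27 = 1  t=1,i=1
  ##.#. -> #   bit 26 = 1  t=0,i=3
  ##..# -> #   bit 25 = 1  t=0,i=13
  ##... -> .   bit 24 = 0  t=1,i=5
  #.### -> .   bit 23 = 0  t=1,i=2
  #.##. -> .   bit 22 = 0  t=0,i=1
  #.#.# -> #   bit 21 = 1  t=1,i=13
  #.#.. -> #   bit 20 = 1  t=0,i=4
  #..## -> .   bit 19 = 0  t=0,i=6
  #..#. -> .   bit 18 = 0  t=0,i=14
  #...# -> .   bit 17 = 0  t=1,i=6
  #.... -> #   bit 16 = 1  t=2,i=3
  .#### -> #   bit 15 = 1  t=0,i=8
  .###. -> .   bit 14 = 0  t=1,i=3
  .##.# -> #   bit 13 = 1  t=0,i=2
  .##.. -> #   bit 12 = 1  t=2,i=1
  .#.## -> #   bit 11 = 1  t=0,i=0
  .#.#. -> .   bit 10 = 0  t=1,i=14
  .#..# -> .   bit 9 = 0  t=0,i=5
  .#... -> .   bit 8 = 0  t=2,i=19
  ..### -> .   bit 7 = 0  t=0,i=7
  ..##. -> .   bit 6 = 0  t=1,i=21
  ..#.# -> #   bit 5 = 1  t=0,i=21
  ..#.. -> #   bit 4 = 1  t=0,i=15
  ...## -> #   bit 3 = 1  t=1,i=7
  ...#. -> .   bit 2 = 0  t=2,i=6
  ....# -> #   bit 1 = 1  t=2,i=5
  ..... -> .   bit 0 = 0  t=2,i=4
  bits 11101110001100011011100000111010 = 3996235834

3996235834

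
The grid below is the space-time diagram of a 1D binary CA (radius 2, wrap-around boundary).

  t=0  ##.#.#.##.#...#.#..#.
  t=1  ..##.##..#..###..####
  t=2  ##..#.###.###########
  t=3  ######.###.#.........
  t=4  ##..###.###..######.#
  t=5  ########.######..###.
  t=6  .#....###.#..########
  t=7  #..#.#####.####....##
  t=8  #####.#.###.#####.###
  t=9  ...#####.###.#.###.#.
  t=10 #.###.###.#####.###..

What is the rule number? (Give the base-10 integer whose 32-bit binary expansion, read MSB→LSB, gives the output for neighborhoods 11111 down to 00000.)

2133842605

  [31] ##### => .  t=2,i=12
  [30] ####. => #  t=1,i=19
  [29] ###.# => #  t=2,i=8
  [28] ###.. => #  t=1,i=14
  [27] ##.## => #  t=1,i=4
  [26] ##.#. => #  t=0,i=2
  [25] ##..# => #  t=1,i=0
  [24] ##... => #  t=7,i=15
  [23] #.### => .  t=2,i=6
  [22] #.##. => .  t=0,i=0
  [21] #.#.# => #  t=0,i=3
  [20] #.#.. => .  t=0,i=10
  [19] #..## => #  t=1,i=1
  [18] #..#. => #  t=0,i=18
  [17] #...# => #  t=0,i=12
  [16] #.... => #  t=3,i=13
  [15] .#### => #  t=1,i=18
  [14] .###. => #  t=1,i=13
  [13] .##.# => .  t=0,i=1
  [12] .##.. => #  t=1,i=6
  [11] .#.## => #  t=0,i=6
  [10] .#.#. => .  t=0,i=4
  [9] .#..# => #  t=0,i=17
  [8] .#... => .  t=0,i=11
  [7] ..### => #  t=1,i=12
  [6] ..##. => .  t=1,i=2
  [5] ..#.# => #  t=0,i=14
  [4] ..#.. => .  t=1,i=9
  [3] ...## => #  t=3,i=20
  [2] ...#. => #  t=0,i=13
  [1] ....# => .  t=3,i=19
  [0] ..... => #  t=3,i=14
  bits 01111111001011111101101010101101 = 2133842605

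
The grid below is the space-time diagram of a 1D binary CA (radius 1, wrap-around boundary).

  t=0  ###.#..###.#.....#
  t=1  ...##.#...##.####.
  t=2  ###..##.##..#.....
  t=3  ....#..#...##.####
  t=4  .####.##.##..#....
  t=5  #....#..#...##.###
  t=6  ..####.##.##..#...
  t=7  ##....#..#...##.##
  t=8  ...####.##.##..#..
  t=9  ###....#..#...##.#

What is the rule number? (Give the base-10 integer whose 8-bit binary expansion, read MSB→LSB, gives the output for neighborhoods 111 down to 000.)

  ###|.  b7=0 t=0,i=0
  ##.|.  b6=0 t=0,i=2
  #.#|#  b5=1 t=0,i=3
  #..|.  b4=0 t=0,i=5
  .##|.  b3=0 t=0,i=7
  .#.|#  b2=1 t=0,i=4
  ..#|#  b1=1 t=0,i=6
  ...|#  b0=1 t=0,i=13
  bits 00100111 = 39

39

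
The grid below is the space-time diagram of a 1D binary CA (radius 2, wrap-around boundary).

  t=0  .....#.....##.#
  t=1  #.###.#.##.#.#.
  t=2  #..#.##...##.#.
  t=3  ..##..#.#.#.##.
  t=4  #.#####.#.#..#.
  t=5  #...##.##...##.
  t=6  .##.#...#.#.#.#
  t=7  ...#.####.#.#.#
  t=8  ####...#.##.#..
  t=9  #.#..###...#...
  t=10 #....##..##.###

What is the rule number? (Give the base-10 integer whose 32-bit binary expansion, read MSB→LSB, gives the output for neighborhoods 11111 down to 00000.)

3324400103

  nb #####: next=#  (t=4,i=4, bit31=1)
  nb ####.: next=#  (t=4,i=5, bit30=1)
  nb ###.#: next=.  (t=1,i=4, bit29=0)
  nb ###..: next=.  (t=8,i=3, bit28=0)
  nb ##.##: next=.  (t=5,i=6, bit27=0)
  nb ##.#.: next=#  (t=0,i=13, bit26=1)
  nb ##..#: next=#  (t=3,i=4, bit25=1)
  nb ##...: next=.  (t=2,i=7, bit24=0)
  nb #.###: next=.  (t=1,i=2, bit23=0)
  nb #.##.: next=.  (t=1,i=8, bit22=0)
  nb #.#.#: next=#  (t=1,i=0, bit21=1)
  nb #.#..: next=.  (t=0,i=14, bit20=0)
  nb #..##: next=.  (t=8,i=14, bit19=0)
  nb #..#.: next=#  (t=2,i=2, bit18=1)
  nb #...#: next=#  (t=2,i=8, bit17=1)
  nb #....: next=.  (t=0,i=1, bit16=0)
  nb .####: next=.  (t=4,i=3, bit15=0)
  nb .###.: next=#  (t=1,i=3, bit14=1)
  nb .##.#: next=.  (t=0,i=12, bit13=0)
  nb .##..: next=#  (t=2,i=6, bit12=1)
  nb .#.##: next=.  (t=1,i=1, bit11=0)
  nb .#.#.: next=.  (t=1,i=12, bit10=0)
  nb .#..#: next=.  (t=2,i=1, bit9=0)
  nb .#...: next=#  (t=0,i=0, bit8=1)
  nb ..###: next=#  (t=8,i=0, bit7=1)
  nb ..##.: next=#  (t=0,i=11, bit6=1)
  nb ..#.#: next=#  (t=2,i=3, bit5=1)
  nb ..#..: next=.  (t=0,i=5, bit4=0)
  nb ...##: next=.  (t=0,i=10, bit3=0)
  nb ...#.: next=#  (t=0,i=4, bit2=1)
  nb ....#: next=#  (t=0,i=3, bit1=1)
  nb .....: next=#  (t=0,i=2, bit0=1)
  bits 11000110001001100101000111100111 = 3324400103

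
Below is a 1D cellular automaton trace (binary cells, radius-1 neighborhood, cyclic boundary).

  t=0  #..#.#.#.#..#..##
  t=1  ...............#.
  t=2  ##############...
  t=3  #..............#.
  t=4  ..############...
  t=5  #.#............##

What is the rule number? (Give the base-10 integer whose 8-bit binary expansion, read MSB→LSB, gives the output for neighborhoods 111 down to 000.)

9

  ###|.  b7=0 t=0,i=16
  ##.|.  b6=0 t=0,i=0
  #.#|.  b5=0 t=0,i=4
  #..|.  b4=0 t=0,i=1
  .##|#  b3=1 t=0,i=15
  .#.|.  b2=0 t=0,i=3
  ..#|.  b1=0 t=0,i=2
  ...|#  b0=1 t=1,i=0
  bits 00001001 = 9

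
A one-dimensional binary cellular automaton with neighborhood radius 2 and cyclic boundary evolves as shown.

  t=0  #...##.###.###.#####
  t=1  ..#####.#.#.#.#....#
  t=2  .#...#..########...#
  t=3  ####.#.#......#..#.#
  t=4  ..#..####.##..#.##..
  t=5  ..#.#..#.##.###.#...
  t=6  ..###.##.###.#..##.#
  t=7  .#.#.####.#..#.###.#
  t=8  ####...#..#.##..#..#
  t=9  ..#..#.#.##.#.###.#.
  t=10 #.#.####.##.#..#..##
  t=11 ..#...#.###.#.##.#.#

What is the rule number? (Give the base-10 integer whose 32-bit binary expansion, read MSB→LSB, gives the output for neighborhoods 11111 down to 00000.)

1249797497

  nb #####: next=.  (t=0,i=17, bit31=0)
  nb ####.: next=#  (t=0,i=19, bit30=1)
  nb ###.#: next=.  (t=0,i=9, bit29=0)
  nb ###..: next=.  (t=0,i=0, bit28=0)
  nb ##.##: next=#  (t=0,i=6, bit27=1)
  nb ##.#.: next=.  (t=1,i=7, bit26=0)
  nb ##..#: next=#  (t=4,i=12, bit25=1)
  nb ##...: next=.  (t=0,i=1, bit24=0)
  nb #.###: next=.  (t=0,i=7, bit23=0)
  nb #.##.: next=#  (t=4,i=10, bit22=1)
  nb #.#.#: next=#  (t=1,i=8, bit21=1)
  nb #.#..: next=#  (t=1,i=14, bit20=1)
  nb #..##: next=#  (t=1,i=1, bit19=1)
  nb #..#.: next=#  (t=3,i=16, bit18=1)
  nb #...#: next=#  (t=0,i=2, bit17=1)
  nb #....: next=.  (t=1,i=16, bit16=0)
  nb .####: next=.  (t=0,i=16, bit15=0)
  nb .###.: next=#  (t=0,i=8, bit14=1)
  nb .##.#: next=#  (t=0,i=5, bit13=1)
  nb .##..: next=.  (t=4,i=11, bit12=0)
  nb .#.##: next=.  (t=3,i=18, bit11=0)
  nb .#.#.: next=#  (t=1,i=9, bit10=1)
  nb .#..#: next=.  (t=1,i=0, bit9=0)
  nb .#...: next=#  (t=1,i=15, bit8=1)
  nb ..###: next=.  (t=1,i=2, bit7=0)
  nb ..##.: next=#  (t=0,i=4, bit6=1)
  nb ..#.#: next=#  (t=2,i=19, bit5=1)
  nb ..#..: next=#  (t=1,i=19, bit4=1)
  nb ...##: next=#  (t=0,i=3, bit3=1)
  nb ...#.: next=.  (t=1,i=18, bit2=0)
  nb ....#: next=.  (t=1,i=17, bit1=0)
  nb .....: next=#  (t=3,i=10, bit0=1)
  bits 01001010011111100110010101111001 = 1249797497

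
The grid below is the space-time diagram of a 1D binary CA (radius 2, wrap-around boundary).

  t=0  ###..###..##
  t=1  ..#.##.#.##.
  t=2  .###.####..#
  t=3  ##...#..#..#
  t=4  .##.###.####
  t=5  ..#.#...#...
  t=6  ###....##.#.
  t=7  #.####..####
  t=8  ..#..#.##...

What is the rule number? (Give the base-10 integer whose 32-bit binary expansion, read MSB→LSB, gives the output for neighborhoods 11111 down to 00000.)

363408054

  ##### -> .   bit 31 = 0  t=0,i=0
  ####. -> .   bit 30 = 0  t=0,i=1
  ###.# -> .   bit 29 = 0  t=2,i=3
  ###.. -> #   bit 28 = 1  t=0,i=2
  ##.## -> .   bit 27 = 0  t=2,i=4
  ##.#. -> #   bit 26 = 1  t=1,i=6
  ##..# -> .   bit 25 = 0  t=0,i=3
  ##... -> #   bit 24 = 1  t=1,i=11
  #.### -> #   bit 23 = 1  t=2,i=1
  #.##. -> .   bit 22 = 0  t=1,i=4
  #.#.# -> #   bit 21 = 1  t=1,i=7
  #.#.. -> .   bit 20 = 0  t=5,i=4
  #..## -> #   bit 19 = 1  t=0,i=4
  #..#. -> .   bit 18 = 0  t=2,i=10
  #...# -> .   bit 17 = 0  t=1,i=0
  #.... -> #   bit 16 = 1  t=5,i=10
  .#### -> .   bit 15 = 0  t=0,i=11
  .###. -> .   bit 14 = 0  t=0,i=6
  .##.# -> #   bit 13 = 1  t=1,i=5
  .##.. -> .   bit 12 = 0  t=1,i=10
  .#.## -> #   bit 11 = 1  t=1,i=3
  .#.#. -> .   bit 10 = 0  t=5,i=3
  .#..# -> #   bit 9 = 1  t=3,i=6
  .#... -> .   bit 8 = 0  t=5,i=5
  ..### -> #   bit 7 = 1  t=0,i=5
  ..##. -> .   bit 6 = 0  t=6,i=7
  ..#.# -> #   bit 5 = 1  t=1,i=2
  ..#.. -> #   bit 4 = 1  t=3,i=5
  ...## -> .   bit 3 = 0  t=6,i=6
  ...#. -> #   bit 2 = 1  t=1,i=1
  ....# -> #   bit 1 = 1  t=5,i=0
  ..... -> .   bit 0 = 0  t=5,i=11
  bits 00010101101010010010101010110110 = 363408054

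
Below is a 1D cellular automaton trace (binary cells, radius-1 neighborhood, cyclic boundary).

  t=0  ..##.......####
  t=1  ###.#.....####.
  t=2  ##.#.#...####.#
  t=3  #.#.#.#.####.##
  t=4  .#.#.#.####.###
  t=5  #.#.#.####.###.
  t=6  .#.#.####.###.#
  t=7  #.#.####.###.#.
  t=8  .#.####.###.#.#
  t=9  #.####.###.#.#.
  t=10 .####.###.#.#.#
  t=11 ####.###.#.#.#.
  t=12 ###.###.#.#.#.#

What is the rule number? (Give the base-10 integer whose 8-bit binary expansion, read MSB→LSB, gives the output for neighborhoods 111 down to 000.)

186

  [7] ### => #  t=0,i=12
  [6] ##. => .  t=0,i=3
  [5] #.# => #  t=1,i=3
  [4] #.. => #  t=0,i=0
  [3] .## => #  t=0,i=2
  [2] .#. => .  t=1,i=4
  [1] ..# => #  t=0,i=1
  [0] ... => .  t=0,i=5
  bits 10111010 = 186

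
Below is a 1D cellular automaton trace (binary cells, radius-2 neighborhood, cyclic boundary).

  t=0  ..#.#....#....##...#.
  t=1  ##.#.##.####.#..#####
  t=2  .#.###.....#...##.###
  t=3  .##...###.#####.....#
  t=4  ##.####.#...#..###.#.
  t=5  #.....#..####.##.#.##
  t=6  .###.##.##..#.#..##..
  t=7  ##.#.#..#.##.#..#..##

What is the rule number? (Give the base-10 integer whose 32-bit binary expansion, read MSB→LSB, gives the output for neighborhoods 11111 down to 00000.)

  ##### -> #   bit 31 = 1  t=1,i=18
  ####. -> .   bit 30 = 0  t=1,i=0
  ###.# -> #   bit 29 = 1  t=1,i=1
  ###.. -> .   bit 28 = 0  t=2,i=5
  ##.## -> .   bit 27 = 0  t=1,i=7
  ##.#. -> .   bit 26 = 0  t=1,i=2
  ##..# -> #   bit 25 = 1  t=6,i=10
  ##... -> #   bit 24 = 1  t=0,i=16
  #.### -> .   bit 23 = 0  t=1,i=8
  #.##. -> #   bit 22 = 1  t=1,i=5
  #.#.# -> #   bit 21 = 1  t=1,i=3
  #.#.. -> .   bit 20 = 0  t=0,i=4
  #..## -> #   bit 19 = 1  t=1,i=15
  #..#. -> #   bit 18 = 1  t=6,i=11
  #...# -> #   bit 17 = 1  t=0,i=0
  #.... -> #   bit 16 = 1  t=0,i=6
  .#### -> .   bit 15 = 0  t=1,i=9
  .###. -> .   bit 14 = 0  t=2,i=4
  .##.# -> .   bit 13 = 0  t=1,i=6
  .##.. -> .   bit 12 = 0  t=0,i=15
  .#.## -> #   bit 11 = 1  t=1,i=4
  .#.#. -> #   bit 10 = 1  t=0,i=3
  .#..# -> .   bit 9 = 0  t=1,i=14
  .#... -> #   bit 8 = 1  t=0,i=5
  ..### -> #   bit 7 = 1  t=1,i=16
  ..##. -> .   bit 6 = 0  t=0,i=14
  ..#.# -> .   bit 5 = 0  t=0,i=2
  ..#.. -> #   bit 4 = 1  t=0,i=9
  ...## -> #   bit 3 = 1  t=0,i=13
  ...#. -> #   bit 2 = 1  t=0,i=1
  ....# -> .   bit 1 = 0  t=0,i=7
  ..... -> #   bit 0 = 1  t=2,i=8
  bits 10100011011011110000110110011101 = 2741964189

2741964189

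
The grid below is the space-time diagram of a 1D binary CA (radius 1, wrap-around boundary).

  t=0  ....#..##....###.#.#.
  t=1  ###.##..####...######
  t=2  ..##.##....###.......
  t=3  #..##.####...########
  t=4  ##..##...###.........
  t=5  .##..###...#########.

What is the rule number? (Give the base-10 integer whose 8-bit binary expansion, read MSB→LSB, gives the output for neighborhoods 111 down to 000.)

117

  ###|.  b7=0 t=0,i=14
  ##.|#  b6=1 t=0,i=8
  #.#|#  b5=1 t=0,i=16
  #..|#  b4=1 t=0,i=5
  .##|.  b3=0 t=0,i=7
  .#.|#  b2=1 t=0,i=4
  ..#|.  b1=0 t=0,i=3
  ...|#  b0=1 t=0,i=0
  bits 01110101 = 117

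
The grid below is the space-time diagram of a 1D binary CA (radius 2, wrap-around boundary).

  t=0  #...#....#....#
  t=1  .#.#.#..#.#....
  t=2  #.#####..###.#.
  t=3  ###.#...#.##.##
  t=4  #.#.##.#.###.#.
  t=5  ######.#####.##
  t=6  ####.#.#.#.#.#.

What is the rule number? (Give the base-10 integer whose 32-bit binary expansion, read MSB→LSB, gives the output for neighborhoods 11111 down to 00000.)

  nb #####: next=#  (t=2,i=4, bit31=1)
  nb ####.: next=.  (t=2,i=5, bit30=0)
  nb ###.#: next=#  (t=2,i=11, bit29=1)
  nb ###..: next=.  (t=2,i=6, bit28=0)
  nb ##.##: next=.  (t=3,i=12, bit27=0)
  nb ##.#.: next=.  (t=2,i=12, bit26=0)
  nb ##..#: next=.  (t=2,i=7, bit25=0)
  nb ##...: next=#  (t=0,i=1, bit24=1)
  nb #.###: next=#  (t=2,i=2, bit23=1)
  nb #.##.: next=#  (t=3,i=10, bit22=1)
  nb #.#.#: next=#  (t=1,i=3, bit21=1)
  nb #.#..: next=#  (t=1,i=5, bit20=1)
  nb #..##: next=#  (t=2,i=8, bit19=1)
  nb #..#.: next=.  (t=1,i=7, bit18=0)
  nb #...#: next=.  (t=0,i=2, bit17=0)
  nb #....: next=.  (t=0,i=6, bit16=0)
  nb .####: next=.  (t=2,i=3, bit15=0)
  nb .###.: next=#  (t=2,i=10, bit14=1)
  nb .##.#: next=#  (t=3,i=11, bit13=1)
  nb .##..: next=.  (t=0,i=0, bit12=0)
  nb .#.##: next=#  (t=2,i=1, bit11=1)
  nb .#.#.: next=#  (t=1,i=2, bit10=1)
  nb .#..#: next=#  (t=1,i=6, bit9=1)
  nb .#...: next=#  (t=0,i=5, bit8=1)
  nb ..###: next=.  (t=2,i=9, bit7=0)
  nb ..##.: next=.  (t=0,i=14, bit6=0)
  nb ..#.#: next=.  (t=1,i=1, bit5=0)
  nb ..#..: next=.  (t=0,i=4, bit4=0)
  nb ...##: next=.  (t=0,i=13, bit3=0)
  nb ...#.: next=#  (t=0,i=3, bit2=1)
  nb ....#: next=.  (t=0,i=7, bit1=0)
  nb .....: next=#  (t=1,i=13, bit0=1)
  bits 10100001111110000110111100000101 = 2717413125

2717413125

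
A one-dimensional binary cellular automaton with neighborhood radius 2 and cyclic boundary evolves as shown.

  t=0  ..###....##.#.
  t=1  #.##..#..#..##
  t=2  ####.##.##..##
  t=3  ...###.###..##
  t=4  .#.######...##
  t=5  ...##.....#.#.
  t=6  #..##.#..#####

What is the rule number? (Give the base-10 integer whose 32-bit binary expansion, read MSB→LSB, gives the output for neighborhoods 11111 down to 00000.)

685233652

  nb #####: next=.  (t=2,i=0, bit31=0)
  nb ####.: next=.  (t=2,i=2, bit30=0)
  nb ###.#: next=#  (t=1,i=0, bit29=1)
  nb ###..: next=.  (t=0,i=4, bit28=0)
  nb ##.##: next=#  (t=1,i=1, bit27=1)
  nb ##.#.: next=.  (t=0,i=11, bit26=0)
  nb ##..#: next=.  (t=1,i=4, bit25=0)
  nb ##...: next=.  (t=0,i=5, bit24=0)
  nb #.###: next=#  (t=3,i=7, bit23=1)
  nb #.##.: next=#  (t=1,i=2, bit22=1)
  nb #.#.#: next=.  (t=4,i=1, bit21=0)
  nb #.#..: next=#  (t=0,i=12, bit20=1)
  nb #..##: next=.  (t=1,i=11, bit19=0)
  nb #..#.: next=#  (t=1,i=5, bit18=1)
  nb #...#: next=#  (t=0,i=0, bit17=1)
  nb #....: next=#  (t=0,i=6, bit16=1)
  nb .####: next=#  (t=2,i=13, bit15=1)
  nb .###.: next=#  (t=0,i=3, bit14=1)
  nb .##.#: next=.  (t=0,i=10, bit13=0)
  nb .##..: next=#  (t=1,i=3, bit12=1)
  nb .#.##: next=.  (t=4,i=2, bit11=0)
  nb .#.#.: next=#  (t=5,i=11, bit10=1)
  nb .#..#: next=.  (t=1,i=7, bit9=0)
  nb .#...: next=#  (t=0,i=13, bit8=1)
  nb ..###: next=#  (t=0,i=2, bit7=1)
  nb ..##.: next=#  (t=0,i=9, bit6=1)
  nb ..#.#: next=#  (t=5,i=10, bit5=1)
  nb ..#..: next=#  (t=1,i=6, bit4=1)
  nb ...##: next=.  (t=0,i=1, bit3=0)
  nb ...#.: next=#  (t=5,i=9, bit2=1)
  nb ....#: next=.  (t=0,i=7, bit1=0)
  nb .....: next=.  (t=5,i=7, bit0=0)
  bits 00101000110101111101010111110100 = 685233652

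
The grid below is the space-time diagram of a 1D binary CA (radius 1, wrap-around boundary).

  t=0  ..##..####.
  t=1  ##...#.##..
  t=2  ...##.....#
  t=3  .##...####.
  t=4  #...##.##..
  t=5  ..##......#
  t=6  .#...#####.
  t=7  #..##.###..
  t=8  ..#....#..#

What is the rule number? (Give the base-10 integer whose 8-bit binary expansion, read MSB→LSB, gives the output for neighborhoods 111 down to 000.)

131

  [7] ### => #  t=0,i=7
  [6] ##. => .  t=0,i=3
  [5] #.# => .  t=1,i=6
  [4] #.. => .  t=0,i=4
  [3] .## => .  t=0,i=2
  [2] .#. => .  t=1,i=5
  [1] ..# => #  t=0,i=1
  [0] ... => #  t=0,i=0
  bits 10000011 = 131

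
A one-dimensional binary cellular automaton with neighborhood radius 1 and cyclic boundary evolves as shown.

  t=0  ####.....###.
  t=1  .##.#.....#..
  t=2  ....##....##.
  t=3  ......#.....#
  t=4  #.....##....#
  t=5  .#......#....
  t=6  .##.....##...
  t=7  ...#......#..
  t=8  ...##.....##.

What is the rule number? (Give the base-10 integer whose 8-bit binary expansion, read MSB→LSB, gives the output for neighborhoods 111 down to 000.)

  ### -> #   bit 7 = 1  t=0,i=1
  ##. -> .   bit 6 = 0  t=0,i=3
  #.# -> .   bit 5 = 0  t=0,i=12
  #.. -> #   bit 4 = 1  t=0,i=4
  .## -> .   bit 3 = 0  t=0,i=0
  .#. -> #   bit 2 = 1  t=1,i=4
  ..# -> .   bit 1 = 0  t=0,i=8
  ... -> .   bit 0 = 0  t=0,i=5
  bits 10010100 = 148

148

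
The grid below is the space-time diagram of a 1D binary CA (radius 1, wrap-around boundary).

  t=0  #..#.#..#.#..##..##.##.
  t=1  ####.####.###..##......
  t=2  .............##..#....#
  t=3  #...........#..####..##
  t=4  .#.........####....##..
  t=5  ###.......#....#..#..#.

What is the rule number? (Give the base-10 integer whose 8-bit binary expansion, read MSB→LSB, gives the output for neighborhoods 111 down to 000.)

  [7] ### => .  t=1,i=1
  [6] ##. => .  t=0,i=14
  [5] #.# => .  t=0,i=4
  [4] #.. => #  t=0,i=1
  [3] .## => .  t=0,i=13
  [2] .#. => #  t=0,i=0
  [1] ..# => #  t=0,i=2
  [0] ... => .  t=1,i=18
  bits 00010110 = 22

22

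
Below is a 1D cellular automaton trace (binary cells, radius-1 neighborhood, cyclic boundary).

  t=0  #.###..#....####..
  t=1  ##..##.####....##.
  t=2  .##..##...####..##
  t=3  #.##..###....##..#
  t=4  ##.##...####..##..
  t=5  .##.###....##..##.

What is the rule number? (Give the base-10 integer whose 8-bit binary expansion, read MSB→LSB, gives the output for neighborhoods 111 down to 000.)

117

  ###|.  b7=0 t=0,i=3
  ##.|#  b6=1 t=0,i=4
  #.#|#  b5=1 t=0,i=1
  #..|#  b4=1 t=0,i=5
  .##|.  b3=0 t=0,i=2
  .#.|#  b2=1 t=0,i=0
  ..#|.  b1=0 t=0,i=6
  ...|#  b0=1 t=0,i=9
  bits 01110101 = 117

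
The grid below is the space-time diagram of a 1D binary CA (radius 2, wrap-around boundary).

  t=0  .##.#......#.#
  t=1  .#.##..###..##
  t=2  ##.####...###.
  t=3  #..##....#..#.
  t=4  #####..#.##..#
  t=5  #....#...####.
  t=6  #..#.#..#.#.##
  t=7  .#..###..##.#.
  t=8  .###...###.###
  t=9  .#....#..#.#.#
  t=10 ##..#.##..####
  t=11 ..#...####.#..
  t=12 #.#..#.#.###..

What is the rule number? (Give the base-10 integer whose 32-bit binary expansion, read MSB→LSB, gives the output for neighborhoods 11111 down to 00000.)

653825627

  ##### -> .   bit 31 = 0  t=4,i=1
  ####. -> .   bit 30 = 0  t=2,i=5
  ###.# -> #   bit 29 = 1  t=2,i=12
  ###.. -> .   bit 28 = 0  t=1,i=9
  ##.## -> .   bit 27 = 0  t=2,i=2
  ##.#. -> #   bit 26 = 1  t=0,i=3
  ##..# -> #   bit 25 = 1  t=1,i=5
  ##... -> .   bit 24 = 0  t=2,i=7
  #.### -> #   bit 23 = 1  t=2,i=3
  #.##. -> #   bit 22 = 1  t=0,i=1
  #.#.# -> #   bit 21 = 1  t=0,i=13
  #.#.. -> #   bit 20 = 1  t=0,i=4
  #..## -> #   bit 19 = 1  t=1,i=6
  #..#. -> .   bit 18 = 0  t=3,i=11
  #...# -> .   bit 17 = 0  t=2,i=8
  #.... -> .   bit 16 = 0  t=0,i=6
  .#### -> #   bit 15 = 1  t=2,i=4
  .###. -> .   bit 14 = 0  t=1,i=8
  .##.# -> .   bit 13 = 0  t=0,i=2
  .##.. -> #   bit 12 = 1  t=1,i=4
  .#.## -> .   bit 11 = 0  t=0,i=0
  .#.#. -> #   bit 10 = 1  t=0,i=12
  .#..# -> #   bit 9 = 1  t=3,i=1
  .#... -> .   bit 8 = 0  t=0,i=5
  ..### -> .   bit 7 = 0  t=1,i=7
  ..##. -> #   bit 6 = 1  t=1,i=12
  ..#.# -> .   bit 5 = 0  t=0,i=11
  ..#.. -> #   bit 4 = 1  t=3,i=9
  ...## -> #   bit 3 = 1  t=2,i=9
  ...#. -> .   bit 2 = 0  t=0,i=10
  ....# -> #   bit 1 = 1  t=0,i=9
  ..... -> #   bit 0 = 1  t=0,i=7
  bits 00100110111110001001011001011011 = 653825627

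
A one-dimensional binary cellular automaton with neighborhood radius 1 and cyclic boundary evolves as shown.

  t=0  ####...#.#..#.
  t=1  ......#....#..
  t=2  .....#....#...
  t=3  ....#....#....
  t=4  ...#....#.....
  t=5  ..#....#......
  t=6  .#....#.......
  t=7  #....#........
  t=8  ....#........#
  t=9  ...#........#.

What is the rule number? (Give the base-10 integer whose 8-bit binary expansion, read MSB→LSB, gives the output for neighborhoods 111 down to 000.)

  [7] ### => .  t=0,i=1
  [6] ##. => .  t=0,i=3
  [5] #.# => .  t=0,i=8
  [4] #.. => .  t=0,i=4
  [3] .## => .  t=0,i=0
  [2] .#. => .  t=0,i=7
  [1] ..# => #  t=0,i=6
  [0] ... => .  t=0,i=5
  bits 00000010 = 2

2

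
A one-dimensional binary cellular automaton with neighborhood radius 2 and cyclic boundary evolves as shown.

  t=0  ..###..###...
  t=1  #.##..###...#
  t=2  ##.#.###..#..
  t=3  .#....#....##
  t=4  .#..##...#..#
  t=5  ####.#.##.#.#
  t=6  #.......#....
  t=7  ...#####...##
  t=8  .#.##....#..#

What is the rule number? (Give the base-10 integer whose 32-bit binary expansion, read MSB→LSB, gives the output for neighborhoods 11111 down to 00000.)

  ##### -> .   bit 31 = 0  t=5,i=1
  ####. -> .   bit 30 = 0  t=5,i=2
  ###.# -> .   bit 29 = 0  t=5,i=3
  ###.. -> .   bit 28 = 0  t=0,i=4
  ##.## -> #   bit 27 = 1  t=1,i=1
  ##.#. -> .   bit 26 = 0  t=2,i=2
  ##..# -> .   bit 25 = 0  t=0,i=5
  ##... -> .   bit 24 = 0  t=0,i=10
  #.### -> .   bit 23 = 0  t=2,i=5
  #.##. -> .   bit 22 = 0  t=1,i=2
  #.#.# -> .   bit 21 = 0  t=2,i=3
  #.#.. -> #   bit 20 = 1  t=3,i=1
  #..## -> #   bit 19 = 1  t=0,i=6
  #..#. -> .   bit 18 = 0  t=2,i=9
  #...# -> #   bit 17 = 1  t=1,i=10
  #.... -> .   bit 16 = 0  t=0,i=11
  .#### -> #   bit 15 = 1  t=5,i=0
  .###. -> #   bit 14 = 1  t=0,i=3
  .##.# -> #   bit 13 = 1  t=1,i=0
  .##.. -> #   bit 12 = 1  t=1,i=3
  .#.## -> .   bit 11 = 0  t=2,i=4
  .#.#. -> #   bit 10 = 1  t=4,i=0
  .#..# -> #   bit 9 = 1  t=2,i=11
  .#... -> .   bit 8 = 0  t=3,i=2
  ..### -> #   bit 7 = 1  t=0,i=2
  ..##. -> .   bit 6 = 0  t=1,i=12
  ..#.# -> #   bit 5 = 1  t=4,i=12
  ..#.. -> .   bit 4 = 0  t=2,i=10
  ...## -> .   bit 3 = 0  t=0,i=1
  ...#. -> #   bit 2 = 1  t=3,i=5
  ....# -> #   bit 1 = 1  t=0,i=0
  ..... -> #   bit 0 = 1  t=0,i=12
  bits 00001000000110101111011010100111 = 135984807

135984807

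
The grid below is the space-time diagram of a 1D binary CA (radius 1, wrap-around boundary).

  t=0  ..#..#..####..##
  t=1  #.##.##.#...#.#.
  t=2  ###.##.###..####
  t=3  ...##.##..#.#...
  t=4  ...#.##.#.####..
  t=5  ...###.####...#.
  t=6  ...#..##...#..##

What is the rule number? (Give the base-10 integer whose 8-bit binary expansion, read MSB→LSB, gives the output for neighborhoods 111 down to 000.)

  nb ###: next=.  (t=0,i=9, bit7=0)
  nb ##.: next=.  (t=0,i=11, bit6=0)
  nb #.#: next=#  (t=1,i=1, bit5=1)
  nb #..: next=#  (t=0,i=0, bit4=1)
  nb .##: next=#  (t=0,i=8, bit3=1)
  nb .#.: next=#  (t=0,i=2, bit2=1)
  nb ..#: next=.  (t=0,i=1, bit1=0)
  nb ...: next=.  (t=1,i=10, bit0=0)
  bits 00111100 = 60

60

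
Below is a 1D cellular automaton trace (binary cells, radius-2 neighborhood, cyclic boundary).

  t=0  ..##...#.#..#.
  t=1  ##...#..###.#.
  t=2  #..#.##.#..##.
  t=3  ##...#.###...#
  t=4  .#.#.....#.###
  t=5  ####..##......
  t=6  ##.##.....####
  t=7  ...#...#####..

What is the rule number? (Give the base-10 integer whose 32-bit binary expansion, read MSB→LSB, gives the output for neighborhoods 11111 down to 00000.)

  ##### -> .   bit 31 = 0  t=6,i=12
  ####. -> .   bit 30 = 0  t=5,i=2
  ###.# -> .   bit 29 = 0  t=1,i=10
  ###.. -> #   bit 28 = 1  t=3,i=1
  ##.## -> .   bit 27 = 0  t=6,i=2
  ##.#. -> #   bit 26 = 1  t=1,i=11
  ##..# -> #   bit 25 = 1  t=5,i=4
  ##... -> .   bit 24 = 0  t=0,i=4
  #.### -> .   bit 23 = 0  t=3,i=7
  #.##. -> #   bit 22 = 1  t=1,i=0
  #.#.# -> #   bit 21 = 1  t=1,i=12
  #.#.. -> #   bit 20 = 1  t=0,i=9
  #..## -> .   bit 19 = 0  t=1,i=7
  #..#. -> .   bit 18 = 0  t=0,i=11
  #...# -> #   bit 17 = 1  t=0,i=0
  #.... -> .   bit 16 = 0  t=4,i=5
  .#### -> #   bit 15 = 1  t=5,i=1
  .###. -> .   bit 14 = 0  t=1,i=9
  .##.# -> .   bit 13 = 0  t=2,i=6
  .##.. -> .   bit 12 = 0  t=0,i=3
  .#.## -> .   bit 11 = 0  t=1,i=13
  .#.#. -> #   bit 10 = 1  t=0,i=8
  .#..# -> #   bit 9 = 1  t=0,i=10
  .#... -> .   bit 8 = 0  t=0,i=13
  ..### -> #   bit 7 = 1  t=1,i=8
  ..##. -> .   bit 6 = 0  t=0,i=2
  ..#.# -> .   bit 5 = 0  t=0,i=7
  ..#.. -> #   bit 4 = 1  t=0,i=12
  ...## -> #   bit 3 = 1  t=0,i=1
  ...#. -> .   bit 2 = 0  t=0,i=6
  ....# -> #   bit 1 = 1  t=4,i=7
  ..... -> #   bit 0 = 1  t=4,i=6
  bits 00010110011100101000011010011011 = 376604315

376604315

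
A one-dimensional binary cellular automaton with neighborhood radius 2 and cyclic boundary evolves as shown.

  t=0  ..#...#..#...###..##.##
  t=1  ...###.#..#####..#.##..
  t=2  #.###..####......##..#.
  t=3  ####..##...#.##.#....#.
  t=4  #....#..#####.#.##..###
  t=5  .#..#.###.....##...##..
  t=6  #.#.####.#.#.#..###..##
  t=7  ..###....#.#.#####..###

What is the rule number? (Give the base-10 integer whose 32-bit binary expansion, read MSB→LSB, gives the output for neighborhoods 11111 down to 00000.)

  nb #####: next=.  (t=1,i=12, bit31=0)
  nb ####.: next=.  (t=1,i=13, bit30=0)
  nb ###.#: next=.  (t=1,i=5, bit29=0)
  nb ###..: next=.  (t=0,i=15, bit28=0)
  nb ##.##: next=#  (t=0,i=20, bit27=1)
  nb ##.#.: next=.  (t=1,i=6, bit26=0)
  nb ##..#: next=.  (t=0,i=0, bit25=0)
  nb ##...: next=#  (t=1,i=21, bit24=1)
  nb #.###: next=#  (t=2,i=2, bit23=1)
  nb #.##.: next=.  (t=0,i=21, bit22=0)
  nb #.#.#: next=#  (t=2,i=0, bit21=1)
  nb #.#..: next=#  (t=1,i=7, bit20=1)
  nb #..##: next=#  (t=0,i=17, bit19=1)
  nb #..#.: next=.  (t=0,i=1, bit18=0)
  nb #...#: next=#  (t=0,i=4, bit17=1)
  nb #....: next=.  (t=1,i=22, bit16=0)
  nb .####: next=.  (t=1,i=11, bit15=0)
  nb .###.: next=#  (t=0,i=14, bit14=1)
  nb .##.#: next=#  (t=0,i=19, bit13=1)
  nb .##..: next=.  (t=0,i=22, bit12=0)
  nb .#.##: next=#  (t=1,i=18, bit11=1)
  nb .#.#.: next=.  (t=2,i=22, bit10=0)
  nb .#..#: next=#  (t=0,i=7, bit9=1)
  nb .#...: next=#  (t=0,i=3, bit8=1)
  nb ..###: next=#  (t=0,i=13, bit7=1)
  nb ..##.: next=.  (t=0,i=18, bit6=0)
  nb ..#.#: next=#  (t=1,i=17, bit5=1)
  nb ..#..: next=.  (t=0,i=2, bit4=0)
  nb ...##: next=#  (t=0,i=12, bit3=1)
  nb ...#.: next=#  (t=0,i=5, bit2=1)
  nb ....#: next=.  (t=1,i=1, bit1=0)
  nb .....: next=#  (t=1,i=0, bit0=1)
  bits 00001001101110100110101110101101 = 163212205

163212205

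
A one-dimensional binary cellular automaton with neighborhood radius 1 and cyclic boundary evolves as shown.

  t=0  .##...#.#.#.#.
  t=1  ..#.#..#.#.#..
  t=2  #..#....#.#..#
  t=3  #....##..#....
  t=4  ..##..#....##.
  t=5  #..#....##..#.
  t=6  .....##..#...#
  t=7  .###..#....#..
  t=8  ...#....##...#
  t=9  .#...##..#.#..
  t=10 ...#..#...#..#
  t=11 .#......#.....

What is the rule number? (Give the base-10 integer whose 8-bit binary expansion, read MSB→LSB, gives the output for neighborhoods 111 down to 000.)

  ###|.  b7=0 t=7,i=2
  ##.|#  b6=1 t=0,i=2
  #.#|#  b5=1 t=0,i=7
  #..|.  b4=0 t=0,i=3
  .##|.  b3=0 t=0,i=1
  .#.|.  b2=0 t=0,i=6
  ..#|.  b1=0 t=0,i=0
  ...|#  b0=1 t=0,i=4
  bits 01100001 = 97

97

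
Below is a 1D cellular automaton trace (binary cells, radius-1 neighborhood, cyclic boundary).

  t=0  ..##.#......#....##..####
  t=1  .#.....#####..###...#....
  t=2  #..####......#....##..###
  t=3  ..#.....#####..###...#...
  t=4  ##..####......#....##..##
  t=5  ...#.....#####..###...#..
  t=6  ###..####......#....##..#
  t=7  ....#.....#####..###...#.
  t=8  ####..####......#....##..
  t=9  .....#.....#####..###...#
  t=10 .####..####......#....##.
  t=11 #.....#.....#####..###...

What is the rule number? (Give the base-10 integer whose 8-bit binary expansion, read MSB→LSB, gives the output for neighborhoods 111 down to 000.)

3

  ###|.  b7=0 t=0,i=22
  ##.|.  b6=0 t=0,i=3
  #.#|.  b5=0 t=0,i=4
  #..|.  b4=0 t=0,i=0
  .##|.  b3=0 t=0,i=2
  .#.|.  b2=0 t=0,i=5
  ..#|#  b1=1 t=0,i=1
  ...|#  b0=1 t=0,i=7
  bits 00000011 = 3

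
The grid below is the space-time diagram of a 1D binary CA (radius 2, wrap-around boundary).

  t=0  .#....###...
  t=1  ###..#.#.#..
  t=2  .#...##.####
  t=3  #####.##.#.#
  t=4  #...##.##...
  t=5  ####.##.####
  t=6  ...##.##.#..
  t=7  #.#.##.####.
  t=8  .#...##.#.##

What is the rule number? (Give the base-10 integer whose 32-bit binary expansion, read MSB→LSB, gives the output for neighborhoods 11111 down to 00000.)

756741949

  [31] ##### => .  t=3,i=1
  [30] ####. => .  t=2,i=10
  [29] ###.# => #  t=2,i=11
  [28] ###.. => .  t=0,i=8
  [27] ##.## => #  t=2,i=7
  [26] ##.#. => #  t=2,i=0
  [25] ##..# => .  t=1,i=3
  [24] ##... => #  t=0,i=9
  [23] #.### => .  t=2,i=8
  [22] #.##. => .  t=3,i=6
  [21] #.#.# => .  t=1,i=7
  [20] #.#.. => #  t=1,i=9
  [19] #..## => #  t=1,i=11
  [18] #..#. => .  t=1,i=4
  [17] #...# => #  t=2,i=3
  [16] #.... => .  t=0,i=3
  [15] .#### => #  t=2,i=9
  [14] .###. => #  t=0,i=7
  [13] .##.# => #  t=2,i=6
  [12] .##.. => #  t=4,i=8
  [11] .#.## => .  t=3,i=10
  [10] .#.#. => #  t=1,i=6
  [9] .#..# => #  t=1,i=10
  [8] .#... => #  t=0,i=2
  [7] ..### => .  t=0,i=6
  [6] ..##. => .  t=2,i=5
  [5] ..#.# => #  t=1,i=5
  [4] ..#.. => #  t=0,i=1
  [3] ...## => #  t=0,i=5
  [2] ...#. => #  t=0,i=0
  [1] ....# => .  t=0,i=4
  [0] ..... => #  t=6,i=0
  bits 00101101000110101111011100111101 = 756741949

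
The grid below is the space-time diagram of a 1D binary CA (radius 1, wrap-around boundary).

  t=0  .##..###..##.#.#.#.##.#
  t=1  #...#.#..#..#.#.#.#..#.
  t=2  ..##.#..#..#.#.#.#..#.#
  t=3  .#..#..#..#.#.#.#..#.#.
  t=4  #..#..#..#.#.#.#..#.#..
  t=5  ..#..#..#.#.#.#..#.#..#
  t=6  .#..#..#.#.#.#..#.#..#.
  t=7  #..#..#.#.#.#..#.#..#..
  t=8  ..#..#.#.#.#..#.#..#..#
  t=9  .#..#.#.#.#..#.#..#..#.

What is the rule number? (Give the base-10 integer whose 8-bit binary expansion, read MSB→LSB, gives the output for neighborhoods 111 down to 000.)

  ### -> #   bit 7 = 1  t=0,i=6
  ##. -> .   bit 6 = 0  t=0,i=2
  #.# -> #   bit 5 = 1  t=0,i=0
  #.. -> .   bit 4 = 0  t=0,i=3
  .## -> .   bit 3 = 0  t=0,i=1
  .#. -> .   bit 2 = 0  t=0,i=13
  ..# -> #   bit 1 = 1  t=0,i=4
  ... -> #   bit 0 = 1  t=1,i=2
  bits 10100011 = 163

163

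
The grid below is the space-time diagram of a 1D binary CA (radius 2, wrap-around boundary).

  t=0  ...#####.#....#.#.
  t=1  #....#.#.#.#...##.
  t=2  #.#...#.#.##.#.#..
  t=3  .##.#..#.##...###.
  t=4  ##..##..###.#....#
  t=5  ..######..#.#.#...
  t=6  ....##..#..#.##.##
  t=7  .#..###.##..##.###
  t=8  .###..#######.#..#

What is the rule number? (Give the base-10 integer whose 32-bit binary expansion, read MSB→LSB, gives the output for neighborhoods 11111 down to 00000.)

2858098257

  ##### -> #   bit 31 = 1  t=0,i=5
  ####. -> .   bit 30 = 0  t=0,i=6
  ###.# -> #   bit 29 = 1  t=0,i=7
  ###.. -> .   bit 28 = 0  t=3,i=16
  ##.## -> #   bit 27 = 1  t=6,i=15
  ##.#. -> .   bit 26 = 0  t=0,i=8
  ##..# -> #   bit 25 = 1  t=3,i=17
  ##... -> .   bit 24 = 0  t=3,i=11
  #.### -> .   bit 23 = 0  t=7,i=15
  #.##. -> #   bit 22 = 1  t=2,i=10
  #.#.# -> .   bit 21 = 0  t=1,i=7
  #.#.. -> #   bit 20 = 1  t=0,i=9
  #..## -> #   bit 19 = 1  t=3,i=0
  #..#. -> .   bit 18 = 0  t=2,i=17
  #...# -> #   bit 17 = 1  t=1,i=13
  #.... -> #   bit 16 = 1  t=0,i=0
  .#### -> .   bit 15 = 0  t=0,i=4
  .###. -> .   bit 14 = 0  t=3,i=15
  .##.# -> .   bit 13 = 0  t=1,i=16
  .##.. -> #   bit 12 = 1  t=3,i=10
  .#.## -> #   bit 11 = 1  t=2,i=9
  .#.#. -> #   bit 10 = 1  t=0,i=15
  .#..# -> #   bit 9 = 1  t=2,i=16
  .#... -> .   bit 8 = 0  t=0,i=10
  ..### -> .   bit 7 = 0  t=0,i=3
  ..##. -> #   bit 6 = 1  t=1,i=15
  ..#.# -> .   bit 5 = 0  t=0,i=14
  ..#.. -> #   bit 4 = 1  t=6,i=8
  ...## -> .   bit 3 = 0  t=0,i=2
  ...#. -> .   bit 2 = 0  t=0,i=13
  ....# -> .   bit 1 = 0  t=0,i=1
  ..... -> #   bit 0 = 1  t=5,i=17
  bits 10101010010110110001111001010001 = 2858098257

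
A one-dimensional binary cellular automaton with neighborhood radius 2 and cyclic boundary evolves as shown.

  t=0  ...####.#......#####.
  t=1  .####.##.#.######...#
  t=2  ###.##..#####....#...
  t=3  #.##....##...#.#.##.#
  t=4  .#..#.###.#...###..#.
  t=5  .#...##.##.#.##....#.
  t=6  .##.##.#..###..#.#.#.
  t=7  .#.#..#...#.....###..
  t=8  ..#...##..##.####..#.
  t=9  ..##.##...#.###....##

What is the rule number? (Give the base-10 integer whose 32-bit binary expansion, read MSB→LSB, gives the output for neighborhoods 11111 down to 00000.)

765496795

  nb #####: next=.  (t=0,i=17, bit31=0)
  nb ####.: next=.  (t=0,i=5, bit30=0)
  nb ###.#: next=#  (t=0,i=6, bit29=1)
  nb ###..: next=.  (t=0,i=19, bit28=0)
  nb ##.##: next=#  (t=1,i=5, bit27=1)
  nb ##.#.: next=#  (t=0,i=7, bit26=1)
  nb ##..#: next=.  (t=2,i=6, bit25=0)
  nb ##...: next=#  (t=0,i=20, bit24=1)
  nb #.###: next=#  (t=1,i=1, bit23=1)
  nb #.##.: next=.  (t=1,i=6, bit22=0)
  nb #.#.#: next=#  (t=1,i=9, bit21=1)
  nb #.#..: next=.  (t=0,i=8, bit20=0)
  nb #..##: next=.  (t=2,i=7, bit19=0)
  nb #..#.: next=.  (t=4,i=0, bit18=0)
  nb #...#: next=.  (t=1,i=18, bit17=0)
  nb #....: next=.  (t=0,i=0, bit16=0)
  nb .####: next=#  (t=0,i=4, bit15=1)
  nb .###.: next=.  (t=2,i=1, bit14=0)
  nb .##.#: next=.  (t=1,i=7, bit13=0)
  nb .##..: next=.  (t=2,i=5, bit12=0)
  nb .#.##: next=#  (t=1,i=0, bit11=1)
  nb .#.#.: next=#  (t=3,i=14, bit10=1)
  nb .#..#: next=.  (t=4,i=2, bit9=0)
  nb .#...: next=#  (t=0,i=9, bit8=1)
  nb ..###: next=#  (t=0,i=3, bit7=1)
  nb ..##.: next=#  (t=3,i=8, bit6=1)
  nb ..#.#: next=.  (t=1,i=20, bit5=0)
  nb ..#..: next=#  (t=2,i=17, bit4=1)
  nb ...##: next=#  (t=0,i=2, bit3=1)
  nb ...#.: next=.  (t=1,i=19, bit2=0)
  nb ....#: next=#  (t=0,i=1, bit1=1)
  nb .....: next=#  (t=0,i=11, bit0=1)
  bits 00101101101000001000110111011011 = 765496795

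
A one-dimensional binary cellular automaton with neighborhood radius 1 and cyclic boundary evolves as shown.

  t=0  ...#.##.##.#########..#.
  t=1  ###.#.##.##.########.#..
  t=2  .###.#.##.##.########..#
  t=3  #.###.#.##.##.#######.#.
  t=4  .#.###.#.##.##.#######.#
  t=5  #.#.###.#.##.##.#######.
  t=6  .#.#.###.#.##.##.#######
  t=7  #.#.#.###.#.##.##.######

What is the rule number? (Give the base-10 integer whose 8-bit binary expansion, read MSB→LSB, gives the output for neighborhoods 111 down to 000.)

  [7] ### => #  t=0,i=12
  [6] ##. => #  t=0,i=6
  [5] #.# => #  t=0,i=4
  [4] #.. => .  t=0,i=20
  [3] .## => .  t=0,i=5
  [2] .#. => .  t=0,i=3
  [1] ..# => #  t=0,i=2
  [0] ... => #  t=0,i=0
  bits 11100011 = 227

227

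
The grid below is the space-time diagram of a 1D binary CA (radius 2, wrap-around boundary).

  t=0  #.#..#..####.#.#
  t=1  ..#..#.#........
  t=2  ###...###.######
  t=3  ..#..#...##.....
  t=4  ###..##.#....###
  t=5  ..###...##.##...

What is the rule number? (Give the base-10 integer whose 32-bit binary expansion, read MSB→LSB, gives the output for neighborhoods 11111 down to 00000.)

446170399

  ##### -> .   bit 31 = 0  t=2,i=0
  ####. -> .   bit 30 = 0  t=0,i=10
  ###.# -> .   bit 29 = 0  t=0,i=11
  ###.. -> #   bit 28 = 1  t=2,i=2
  ##.## -> #   bit 27 = 1  t=2,i=9
  ##.#. -> .   bit 26 = 0  t=0,i=1
  ##..# -> #   bit 25 = 1  t=4,i=3
  ##... -> .   bit 24 = 0  t=2,i=3
  #.### -> #   bit 23 = 1  t=2,i=10
  #.##. -> .   bit 22 = 0  t=0,i=15
  #.#.# -> .   bit 21 = 0  t=0,i=13
  #.#.. -> #   bit 20 = 1  t=0,i=2
  #..## -> #   bit 19 = 1  t=0,i=7
  #..#. -> .   bit 18 = 0  t=0,i=4
  #...# -> .   bit 17 = 0  t=2,i=4
  #.... -> .   bit 16 = 0  t=1,i=9
  .#### -> .   bit 15 = 0  t=0,i=9
  .###. -> .   bit 14 = 0  t=2,i=7
  .##.# -> .   bit 13 = 0  t=0,i=0
  .##.. -> .   bit 12 = 0  t=3,i=10
  .#.## -> .   bit 11 = 0  t=0,i=14
  .#.#. -> #   bit 10 = 1  t=1,i=6
  .#..# -> .   bit 9 = 0  t=0,i=3
  .#... -> #   bit 8 = 1  t=1,i=8
  ..### -> .   bit 7 = 0  t=0,i=8
  ..##. -> .   bit 6 = 0  t=3,i=9
  ..#.# -> .   bit 5 = 0  t=1,i=5
  ..#.. -> #   bit 4 = 1  t=0,i=5
  ...## -> #   bit 3 = 1  t=2,i=5
  ...#. -> #   bit 2 = 1  t=1,i=1
  ....# -> #   bit 1 = 1  t=1,i=0
  ..... -> #   bit 0 = 1  t=1,i=10
  bits 00011010100110000000010100011111 = 446170399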